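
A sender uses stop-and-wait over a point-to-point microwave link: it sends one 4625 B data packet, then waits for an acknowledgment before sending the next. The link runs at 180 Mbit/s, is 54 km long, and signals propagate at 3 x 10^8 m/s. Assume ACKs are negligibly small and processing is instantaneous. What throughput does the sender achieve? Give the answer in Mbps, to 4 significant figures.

t_tx = L/R = 37000/180000000 = 0.000205556 s.
t_prop = 54000/300000000 = 0.00018 s; RTT = 0.00036 s.
Cycle = t_tx + RTT = 0.000565556 s.
Throughput = L / cycle = 37000 / 0.000565556 = 65.42 Mbps.

65.42 Mbps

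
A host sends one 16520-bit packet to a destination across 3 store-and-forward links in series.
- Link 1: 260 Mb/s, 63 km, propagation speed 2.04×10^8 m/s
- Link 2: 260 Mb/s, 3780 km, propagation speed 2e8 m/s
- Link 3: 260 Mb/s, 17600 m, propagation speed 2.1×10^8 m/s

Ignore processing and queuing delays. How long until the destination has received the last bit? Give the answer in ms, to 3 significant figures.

19.5 ms

Transmission delay per hop = L/R = 16520/260000000 = 0.0635385 ms; 3 hops → 0.190615 ms.
Propagation delays (d/s per hop): 0.308824, 18.9, 0.0838095 ms; sum = 19.2926 ms.
End-to-end = 19.5 ms.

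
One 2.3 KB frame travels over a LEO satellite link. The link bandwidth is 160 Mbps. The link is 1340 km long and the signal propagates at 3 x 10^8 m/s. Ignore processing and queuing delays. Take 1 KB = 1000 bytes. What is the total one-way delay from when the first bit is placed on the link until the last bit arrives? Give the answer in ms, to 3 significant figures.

L = 18400 bits.
Transmission delay = L/R = 18400 / 160000000 = 0.115 ms.
Propagation delay = d/s = 1340000 m / 300000000 m/s = 4.46667 ms.
Total = 4.58 ms.

4.58 ms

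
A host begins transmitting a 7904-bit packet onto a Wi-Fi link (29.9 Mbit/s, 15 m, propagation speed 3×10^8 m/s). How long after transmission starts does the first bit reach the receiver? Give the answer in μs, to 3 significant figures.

First bit experiences only propagation delay: d/s = 15/300000000 = 0.0500 μs.

0.0500 μs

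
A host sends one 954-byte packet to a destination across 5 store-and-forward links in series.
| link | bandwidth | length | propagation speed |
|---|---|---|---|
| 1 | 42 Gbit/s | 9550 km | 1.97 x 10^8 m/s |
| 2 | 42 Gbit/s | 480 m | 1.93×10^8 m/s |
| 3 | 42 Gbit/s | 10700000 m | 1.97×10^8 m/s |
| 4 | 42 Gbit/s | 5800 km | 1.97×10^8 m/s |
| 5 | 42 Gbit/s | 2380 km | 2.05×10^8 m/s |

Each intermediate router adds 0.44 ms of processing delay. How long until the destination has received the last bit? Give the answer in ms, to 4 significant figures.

145.6 ms

L = 954 × 8 = 7632 bits.
Transmission delay per hop = L/R = 7632/42000000000 = 0.000181714 ms; 5 hops → 0.000908571 ms.
Propagation delays (d/s per hop): 48.4772, 0.00248705, 54.3147, 29.4416, 11.6098 ms; sum = 143.846 ms.
Processing at 4 router(s): 4 × 0.44 ms = 1.76 ms.
End-to-end = 145.6 ms.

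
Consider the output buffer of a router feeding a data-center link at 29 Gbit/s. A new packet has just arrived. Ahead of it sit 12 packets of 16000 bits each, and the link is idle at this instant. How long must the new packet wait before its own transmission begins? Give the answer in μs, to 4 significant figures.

6.621 μs

Each queued packet: L/R = 16000/29000000000 = 0.551724 μs.
12 queued → 6.62069 μs.
Queuing delay = 6.621 μs.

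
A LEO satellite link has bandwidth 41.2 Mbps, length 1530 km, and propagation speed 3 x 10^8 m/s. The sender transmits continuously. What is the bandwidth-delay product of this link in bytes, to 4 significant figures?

26270 bytes

Propagation delay = 1530000 / 300000000 = 0.0051 s.
BDP = R × t_prop = 41200000 × 0.0051 = 210120 bits.
In bytes: 210120/8 = 26270 bytes.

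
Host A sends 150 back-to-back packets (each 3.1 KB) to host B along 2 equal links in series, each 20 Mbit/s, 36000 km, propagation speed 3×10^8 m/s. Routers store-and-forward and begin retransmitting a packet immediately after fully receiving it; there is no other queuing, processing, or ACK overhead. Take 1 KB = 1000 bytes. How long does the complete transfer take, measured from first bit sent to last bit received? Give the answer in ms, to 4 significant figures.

427.2 ms

Per-hop transmission t_tx = L/R = 24800/20000000 = 1.24 ms.
Per-hop propagation t_prop = 36000000/300000000 = 120 ms.
Pipeline fill: first packet needs 2·t_tx to clear all hops; remaining 149 packets each add one t_tx.
Total = (2+150-1)·t_tx + 2·t_prop = 151·1.24 + 2·120 = 427.2 ms.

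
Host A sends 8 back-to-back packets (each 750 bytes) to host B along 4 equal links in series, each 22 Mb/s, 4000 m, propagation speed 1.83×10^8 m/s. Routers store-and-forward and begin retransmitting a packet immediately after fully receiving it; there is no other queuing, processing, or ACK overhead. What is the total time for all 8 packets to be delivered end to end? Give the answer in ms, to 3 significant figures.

3.09 ms

Per-hop transmission t_tx = L/R = 6000/22000000 = 0.272727 ms.
Per-hop propagation t_prop = 4000/183000000 = 0.0218579 ms.
Pipeline fill: first packet needs 4·t_tx to clear all hops; remaining 7 packets each add one t_tx.
Total = (4+8-1)·t_tx + 4·t_prop = 11·0.272727 + 4·0.0218579 = 3.09 ms.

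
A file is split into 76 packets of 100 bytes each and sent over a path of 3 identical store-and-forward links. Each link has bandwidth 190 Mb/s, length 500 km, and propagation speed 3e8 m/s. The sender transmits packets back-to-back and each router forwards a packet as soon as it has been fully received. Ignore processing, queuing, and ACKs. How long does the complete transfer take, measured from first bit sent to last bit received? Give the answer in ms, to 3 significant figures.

Per-hop transmission t_tx = L/R = 800/190000000 = 0.00421053 ms.
Per-hop propagation t_prop = 500000/300000000 = 1.66667 ms.
Pipeline fill: first packet needs 3·t_tx to clear all hops; remaining 75 packets each add one t_tx.
Total = (3+76-1)·t_tx + 3·t_prop = 78·0.00421053 + 3·1.66667 = 5.33 ms.

5.33 ms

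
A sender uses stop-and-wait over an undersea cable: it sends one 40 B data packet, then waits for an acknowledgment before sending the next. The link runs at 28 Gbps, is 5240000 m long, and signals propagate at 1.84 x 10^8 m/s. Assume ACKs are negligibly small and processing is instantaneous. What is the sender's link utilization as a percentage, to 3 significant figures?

t_tx = L/R = 320/28000000000 = 1.14286e-08 s.
t_prop = 5240000/184000000 = 0.0284783 s; RTT = 0.0569565 s.
Cycle = t_tx + RTT = 0.0569565 s.
Utilization = t_tx / cycle = 1.14286e-08/0.0569565 = 0.0000201 %.

0.0000201 %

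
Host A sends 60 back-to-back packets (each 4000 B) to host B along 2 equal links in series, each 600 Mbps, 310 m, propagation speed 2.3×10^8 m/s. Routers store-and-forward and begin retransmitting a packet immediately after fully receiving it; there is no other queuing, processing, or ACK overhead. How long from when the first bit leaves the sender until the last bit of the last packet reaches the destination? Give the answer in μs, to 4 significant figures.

3256 μs

Per-hop transmission t_tx = L/R = 32000/600000000 = 53.3333 μs.
Per-hop propagation t_prop = 310/2.3e+08 = 1.34783 μs.
Pipeline fill: first packet needs 2·t_tx to clear all hops; remaining 59 packets each add one t_tx.
Total = (2+60-1)·t_tx + 2·t_prop = 61·53.3333 + 2·1.34783 = 3256 μs.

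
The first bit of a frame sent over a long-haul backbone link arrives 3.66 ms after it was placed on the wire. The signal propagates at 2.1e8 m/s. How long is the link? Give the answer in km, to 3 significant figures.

769 km

d = s × t_prop = 210000000 × 0.00366 = 769 km.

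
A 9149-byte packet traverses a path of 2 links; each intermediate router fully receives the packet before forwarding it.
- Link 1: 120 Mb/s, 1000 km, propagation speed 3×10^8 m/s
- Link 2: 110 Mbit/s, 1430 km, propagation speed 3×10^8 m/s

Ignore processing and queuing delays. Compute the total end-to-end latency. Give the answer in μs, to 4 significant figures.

L = 9149 × 8 = 73192 bits.
Transmission delays (L/R per hop): 609.933, 665.382 μs; sum = 1275.32 μs.
Propagation delays (d/s per hop): 3333.33, 4766.67 μs; sum = 8100 μs.
End-to-end = 9375 μs.

9375 μs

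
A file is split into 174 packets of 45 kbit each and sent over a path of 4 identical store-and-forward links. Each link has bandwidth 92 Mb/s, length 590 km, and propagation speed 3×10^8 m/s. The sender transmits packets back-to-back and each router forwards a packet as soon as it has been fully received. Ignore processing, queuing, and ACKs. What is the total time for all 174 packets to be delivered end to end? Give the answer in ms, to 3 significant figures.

94.4 ms

Per-hop transmission t_tx = L/R = 45000/92000000 = 0.48913 ms.
Per-hop propagation t_prop = 590000/300000000 = 1.96667 ms.
Pipeline fill: first packet needs 4·t_tx to clear all hops; remaining 173 packets each add one t_tx.
Total = (4+174-1)·t_tx + 4·t_prop = 177·0.48913 + 4·1.96667 = 94.4 ms.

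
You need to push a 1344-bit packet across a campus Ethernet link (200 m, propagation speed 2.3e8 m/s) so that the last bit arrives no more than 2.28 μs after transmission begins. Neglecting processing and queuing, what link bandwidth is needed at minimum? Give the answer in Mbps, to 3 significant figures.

953 Mbps

Propagation delay = 200 / 2.3e+08 = 0.869565 μs.
Transmission budget = 2.28 − 0.869565 = 1.41043 μs.
R ≥ L / t_tx = 1344 bits / 1.41043e-06 s = 953 Mbps.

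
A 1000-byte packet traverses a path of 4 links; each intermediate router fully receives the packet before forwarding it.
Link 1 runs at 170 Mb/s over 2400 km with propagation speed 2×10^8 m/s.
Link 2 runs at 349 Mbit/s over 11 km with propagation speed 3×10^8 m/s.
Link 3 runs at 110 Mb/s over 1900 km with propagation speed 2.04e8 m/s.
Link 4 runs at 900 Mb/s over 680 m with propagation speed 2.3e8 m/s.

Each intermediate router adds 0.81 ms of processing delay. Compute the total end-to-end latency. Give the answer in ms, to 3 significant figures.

23.9 ms

L = 1000 × 8 = 8000 bits.
Transmission delays (L/R per hop): 0.0470588, 0.0229226, 0.0727273, 0.00888889 ms; sum = 0.151598 ms.
Propagation delays (d/s per hop): 12, 0.0366667, 9.31373, 0.00295652 ms; sum = 21.3533 ms.
Processing at 3 router(s): 3 × 0.81 ms = 2.43 ms.
End-to-end = 23.9 ms.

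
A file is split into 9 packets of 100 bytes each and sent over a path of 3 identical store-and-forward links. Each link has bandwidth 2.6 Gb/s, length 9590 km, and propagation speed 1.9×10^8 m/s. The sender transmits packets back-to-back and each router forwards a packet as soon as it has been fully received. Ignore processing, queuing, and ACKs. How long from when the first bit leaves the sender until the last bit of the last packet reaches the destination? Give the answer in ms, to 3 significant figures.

Per-hop transmission t_tx = L/R = 800/2600000000 = 0.000307692 ms.
Per-hop propagation t_prop = 9590000/190000000 = 50.4737 ms.
Pipeline fill: first packet needs 3·t_tx to clear all hops; remaining 8 packets each add one t_tx.
Total = (3+9-1)·t_tx + 3·t_prop = 11·0.000307692 + 3·50.4737 = 151 ms.

151 ms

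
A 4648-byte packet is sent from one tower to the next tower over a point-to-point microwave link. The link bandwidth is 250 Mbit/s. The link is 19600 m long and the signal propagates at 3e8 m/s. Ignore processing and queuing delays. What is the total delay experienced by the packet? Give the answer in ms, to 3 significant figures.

0.214 ms

L = 4648 × 8 = 37184 bits.
Transmission delay = L/R = 37184 / 250000000 = 0.148736 ms.
Propagation delay = d/s = 19600 m / 300000000 m/s = 0.0653333 ms.
Total = 0.214 ms.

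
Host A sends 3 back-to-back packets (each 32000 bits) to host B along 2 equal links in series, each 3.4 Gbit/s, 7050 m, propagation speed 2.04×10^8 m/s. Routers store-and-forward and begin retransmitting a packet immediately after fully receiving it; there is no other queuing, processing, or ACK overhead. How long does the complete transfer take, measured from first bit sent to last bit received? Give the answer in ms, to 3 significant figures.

0.107 ms

Per-hop transmission t_tx = L/R = 32000/3400000000 = 0.00941176 ms.
Per-hop propagation t_prop = 7050/204000000 = 0.0345588 ms.
Pipeline fill: first packet needs 2·t_tx to clear all hops; remaining 2 packets each add one t_tx.
Total = (2+3-1)·t_tx + 2·t_prop = 4·0.00941176 + 2·0.0345588 = 0.107 ms.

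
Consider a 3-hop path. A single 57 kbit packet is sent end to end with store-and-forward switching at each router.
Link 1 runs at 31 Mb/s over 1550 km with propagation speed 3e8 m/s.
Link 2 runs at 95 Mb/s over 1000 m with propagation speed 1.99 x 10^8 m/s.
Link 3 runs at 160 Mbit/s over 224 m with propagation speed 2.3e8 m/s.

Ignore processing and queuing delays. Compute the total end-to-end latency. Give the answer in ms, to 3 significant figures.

7.97 ms

L = 57000 bits.
Transmission delays (L/R per hop): 1.83871, 0.6, 0.35625 ms; sum = 2.79496 ms.
Propagation delays (d/s per hop): 5.16667, 0.00502513, 0.000973913 ms; sum = 5.17267 ms.
End-to-end = 7.97 ms.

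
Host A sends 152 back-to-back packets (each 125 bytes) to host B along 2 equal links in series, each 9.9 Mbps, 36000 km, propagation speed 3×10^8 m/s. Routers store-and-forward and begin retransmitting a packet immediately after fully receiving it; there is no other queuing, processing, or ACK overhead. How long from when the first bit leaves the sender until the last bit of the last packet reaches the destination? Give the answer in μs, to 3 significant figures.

255000 μs

Per-hop transmission t_tx = L/R = 1000/9900000 = 101.01 μs.
Per-hop propagation t_prop = 36000000/300000000 = 120000 μs.
Pipeline fill: first packet needs 2·t_tx to clear all hops; remaining 151 packets each add one t_tx.
Total = (2+152-1)·t_tx + 2·t_prop = 153·101.01 + 2·120000 = 255000 μs.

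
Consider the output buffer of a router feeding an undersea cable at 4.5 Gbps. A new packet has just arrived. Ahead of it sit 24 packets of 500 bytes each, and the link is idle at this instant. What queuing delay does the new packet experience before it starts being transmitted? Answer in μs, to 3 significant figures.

21.3 μs

Each queued packet: L/R = 4000/4500000000 = 0.888889 μs.
24 queued → 21.3333 μs.
Queuing delay = 21.3 μs.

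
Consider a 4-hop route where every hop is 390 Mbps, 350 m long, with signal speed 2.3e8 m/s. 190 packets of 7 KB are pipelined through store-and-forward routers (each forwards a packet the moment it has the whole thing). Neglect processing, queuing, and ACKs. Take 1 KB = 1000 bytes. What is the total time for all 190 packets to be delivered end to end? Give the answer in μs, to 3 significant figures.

Per-hop transmission t_tx = L/R = 56000/390000000 = 143.59 μs.
Per-hop propagation t_prop = 350/2.3e+08 = 1.52174 μs.
Pipeline fill: first packet needs 4·t_tx to clear all hops; remaining 189 packets each add one t_tx.
Total = (4+190-1)·t_tx + 4·t_prop = 193·143.59 + 4·1.52174 = 27700 μs.

27700 μs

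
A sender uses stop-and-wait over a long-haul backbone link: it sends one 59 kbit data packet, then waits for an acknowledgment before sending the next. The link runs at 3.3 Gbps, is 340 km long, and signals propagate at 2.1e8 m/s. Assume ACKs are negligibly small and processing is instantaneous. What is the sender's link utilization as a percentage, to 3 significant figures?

t_tx = L/R = 59000/3300000000 = 1.78788e-05 s.
t_prop = 340000/210000000 = 0.00161905 s; RTT = 0.0032381 s.
Cycle = t_tx + RTT = 0.00325597 s.
Utilization = t_tx / cycle = 1.78788e-05/0.00325597 = 0.549 %.

0.549 %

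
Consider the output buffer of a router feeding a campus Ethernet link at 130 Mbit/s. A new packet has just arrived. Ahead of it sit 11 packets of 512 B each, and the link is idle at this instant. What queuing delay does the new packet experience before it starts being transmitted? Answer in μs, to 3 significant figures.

Each queued packet: L/R = 4096/130000000 = 31.5077 μs.
11 queued → 346.585 μs.
Queuing delay = 347 μs.

347 μs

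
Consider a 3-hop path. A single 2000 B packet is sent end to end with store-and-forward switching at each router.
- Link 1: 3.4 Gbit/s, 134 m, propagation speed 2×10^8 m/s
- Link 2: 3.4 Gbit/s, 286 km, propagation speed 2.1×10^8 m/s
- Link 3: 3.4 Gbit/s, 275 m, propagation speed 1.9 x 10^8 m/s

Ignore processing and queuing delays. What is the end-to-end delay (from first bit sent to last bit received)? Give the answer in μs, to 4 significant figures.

1378 μs

L = 2000 × 8 = 16000 bits.
Transmission delay per hop = L/R = 16000/3400000000 = 4.70588 μs; 3 hops → 14.1176 μs.
Propagation delays (d/s per hop): 0.67, 1361.9, 1.44737 μs; sum = 1364.02 μs.
End-to-end = 1378 μs.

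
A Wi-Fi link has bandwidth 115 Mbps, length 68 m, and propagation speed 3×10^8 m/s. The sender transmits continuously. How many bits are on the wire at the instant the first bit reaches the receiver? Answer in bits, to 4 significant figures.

26.07 bits

Propagation delay = 68 / 300000000 = 2.26667e-07 s.
BDP = R × t_prop = 115000000 × 2.26667e-07 = 26.0667 bits.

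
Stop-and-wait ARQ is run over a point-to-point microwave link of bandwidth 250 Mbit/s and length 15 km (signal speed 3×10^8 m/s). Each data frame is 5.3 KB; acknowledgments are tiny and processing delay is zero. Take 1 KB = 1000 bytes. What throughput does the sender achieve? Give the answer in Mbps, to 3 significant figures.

t_tx = L/R = 42400/250000000 = 0.0001696 s.
t_prop = 15000/300000000 = 5e-05 s; RTT = 0.0001 s.
Cycle = t_tx + RTT = 0.0002696 s.
Throughput = L / cycle = 42400 / 0.0002696 = 157 Mbps.

157 Mbps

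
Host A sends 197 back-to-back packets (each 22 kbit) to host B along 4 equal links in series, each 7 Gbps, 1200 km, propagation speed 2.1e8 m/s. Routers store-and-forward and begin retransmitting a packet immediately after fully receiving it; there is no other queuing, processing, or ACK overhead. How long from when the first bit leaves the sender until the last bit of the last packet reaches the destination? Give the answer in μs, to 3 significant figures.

Per-hop transmission t_tx = L/R = 22000/7000000000 = 3.14286 μs.
Per-hop propagation t_prop = 1200000/210000000 = 5714.29 μs.
Pipeline fill: first packet needs 4·t_tx to clear all hops; remaining 196 packets each add one t_tx.
Total = (4+197-1)·t_tx + 4·t_prop = 200·3.14286 + 4·5714.29 = 23500 μs.

23500 μs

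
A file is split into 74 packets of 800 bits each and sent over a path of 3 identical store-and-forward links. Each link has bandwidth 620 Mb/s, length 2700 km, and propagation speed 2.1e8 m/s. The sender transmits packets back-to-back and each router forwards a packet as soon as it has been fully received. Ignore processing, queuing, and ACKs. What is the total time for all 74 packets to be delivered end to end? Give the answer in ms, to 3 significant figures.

Per-hop transmission t_tx = L/R = 800/620000000 = 0.00129032 ms.
Per-hop propagation t_prop = 2700000/210000000 = 12.8571 ms.
Pipeline fill: first packet needs 3·t_tx to clear all hops; remaining 73 packets each add one t_tx.
Total = (3+74-1)·t_tx + 3·t_prop = 76·0.00129032 + 3·12.8571 = 38.7 ms.

38.7 ms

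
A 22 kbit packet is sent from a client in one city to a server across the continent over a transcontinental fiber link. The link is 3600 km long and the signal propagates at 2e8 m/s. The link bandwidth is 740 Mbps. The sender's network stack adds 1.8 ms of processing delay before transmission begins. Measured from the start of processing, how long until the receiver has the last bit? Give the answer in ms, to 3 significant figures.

19.8 ms

L = 22000 bits.
Transmission delay = L/R = 22000 / 740000000 = 0.0297297 ms.
Propagation delay = d/s = 3600000 m / 200000000 m/s = 18 ms.
Plus processing delay 1.8 ms = 1.8 ms.
Total = 19.8 ms.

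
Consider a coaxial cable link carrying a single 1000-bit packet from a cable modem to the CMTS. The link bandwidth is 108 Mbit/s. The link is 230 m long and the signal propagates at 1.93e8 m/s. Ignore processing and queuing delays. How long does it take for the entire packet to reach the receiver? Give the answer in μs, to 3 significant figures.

10.5 μs

Transmission delay = L/R = 1000 / 108000000 = 9.25926 μs.
Propagation delay = d/s = 230 m / 193000000 m/s = 1.19171 μs.
Total = 10.5 μs.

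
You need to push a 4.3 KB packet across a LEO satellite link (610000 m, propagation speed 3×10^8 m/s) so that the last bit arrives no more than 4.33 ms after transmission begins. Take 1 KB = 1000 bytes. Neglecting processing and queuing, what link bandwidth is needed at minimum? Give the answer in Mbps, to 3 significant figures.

15.0 Mbps

L = 34400 bits.
Propagation delay = 610000 / 300000000 = 2.03333 ms.
Transmission budget = 4.33 − 2.03333 = 2.29667 ms.
R ≥ L / t_tx = 34400 bits / 0.00229667 s = 15.0 Mbps.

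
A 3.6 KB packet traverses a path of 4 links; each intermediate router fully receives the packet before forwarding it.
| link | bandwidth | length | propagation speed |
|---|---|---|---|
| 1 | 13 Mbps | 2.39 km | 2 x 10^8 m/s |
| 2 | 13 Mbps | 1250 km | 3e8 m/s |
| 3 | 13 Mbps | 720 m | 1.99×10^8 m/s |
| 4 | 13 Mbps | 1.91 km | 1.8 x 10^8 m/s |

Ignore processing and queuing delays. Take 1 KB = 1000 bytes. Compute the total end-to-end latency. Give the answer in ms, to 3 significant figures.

13.1 ms

L = 28800 bits.
Transmission delay per hop = L/R = 28800/13000000 = 2.21538 ms; 4 hops → 8.86154 ms.
Propagation delays (d/s per hop): 0.01195, 4.16667, 0.00361809, 0.0106111 ms; sum = 4.19285 ms.
End-to-end = 13.1 ms.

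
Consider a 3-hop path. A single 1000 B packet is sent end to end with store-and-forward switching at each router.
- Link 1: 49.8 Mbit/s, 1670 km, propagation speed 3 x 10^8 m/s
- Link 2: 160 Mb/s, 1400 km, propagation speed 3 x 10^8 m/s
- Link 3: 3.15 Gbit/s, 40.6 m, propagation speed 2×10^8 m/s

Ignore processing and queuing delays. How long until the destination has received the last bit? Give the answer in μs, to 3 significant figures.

10400 μs

L = 1000 × 8 = 8000 bits.
Transmission delays (L/R per hop): 160.643, 50, 2.53968 μs; sum = 213.182 μs.
Propagation delays (d/s per hop): 5566.67, 4666.67, 0.203 μs; sum = 10233.5 μs.
End-to-end = 10400 μs.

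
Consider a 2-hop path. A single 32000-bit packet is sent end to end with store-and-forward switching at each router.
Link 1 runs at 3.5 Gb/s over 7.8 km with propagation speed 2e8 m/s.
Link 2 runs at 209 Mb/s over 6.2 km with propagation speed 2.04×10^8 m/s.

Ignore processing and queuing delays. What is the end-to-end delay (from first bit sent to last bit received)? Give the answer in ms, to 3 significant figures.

Transmission delays (L/R per hop): 0.00914286, 0.15311 ms; sum = 0.162253 ms.
Propagation delays (d/s per hop): 0.039, 0.0303922 ms; sum = 0.0693922 ms.
End-to-end = 0.232 ms.

0.232 ms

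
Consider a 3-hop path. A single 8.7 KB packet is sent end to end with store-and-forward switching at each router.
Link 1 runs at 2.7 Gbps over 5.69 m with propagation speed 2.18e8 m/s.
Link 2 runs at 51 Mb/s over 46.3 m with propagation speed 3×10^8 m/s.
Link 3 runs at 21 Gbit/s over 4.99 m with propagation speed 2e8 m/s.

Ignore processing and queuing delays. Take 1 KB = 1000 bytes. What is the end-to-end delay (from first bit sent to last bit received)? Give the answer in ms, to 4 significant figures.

1.394 ms

L = 69600 bits.
Transmission delays (L/R per hop): 0.0257778, 1.36471, 0.00331429 ms; sum = 1.3938 ms.
Propagation delays (d/s per hop): 2.61009e-05, 0.000154333, 2.495e-05 ms; sum = 0.000205384 ms.
End-to-end = 1.394 ms.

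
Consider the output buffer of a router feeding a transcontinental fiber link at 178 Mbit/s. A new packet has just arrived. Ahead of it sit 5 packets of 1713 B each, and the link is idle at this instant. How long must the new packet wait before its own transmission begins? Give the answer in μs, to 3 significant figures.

385 μs

Each queued packet: L/R = 13704/178000000 = 76.9888 μs.
5 queued → 384.944 μs.
Queuing delay = 385 μs.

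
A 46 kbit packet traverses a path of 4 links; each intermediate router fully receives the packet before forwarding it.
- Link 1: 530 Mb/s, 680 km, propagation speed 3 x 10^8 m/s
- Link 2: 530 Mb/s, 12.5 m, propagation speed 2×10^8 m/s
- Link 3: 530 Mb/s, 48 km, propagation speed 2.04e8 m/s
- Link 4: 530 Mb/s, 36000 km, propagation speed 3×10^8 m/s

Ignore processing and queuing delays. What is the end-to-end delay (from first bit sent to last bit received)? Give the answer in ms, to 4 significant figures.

122.8 ms

L = 46000 bits.
Transmission delay per hop = L/R = 46000/530000000 = 0.0867925 ms; 4 hops → 0.34717 ms.
Propagation delays (d/s per hop): 2.26667, 6.25e-05, 0.235294, 120 ms; sum = 122.502 ms.
End-to-end = 122.8 ms.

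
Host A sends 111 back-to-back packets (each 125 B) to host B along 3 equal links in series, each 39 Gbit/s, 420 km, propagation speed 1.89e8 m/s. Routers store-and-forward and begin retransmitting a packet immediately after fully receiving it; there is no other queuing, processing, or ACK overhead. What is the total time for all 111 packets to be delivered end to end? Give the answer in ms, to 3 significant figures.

Per-hop transmission t_tx = L/R = 1000/39000000000 = 2.5641e-05 ms.
Per-hop propagation t_prop = 420000/189000000 = 2.22222 ms.
Pipeline fill: first packet needs 3·t_tx to clear all hops; remaining 110 packets each add one t_tx.
Total = (3+111-1)·t_tx + 3·t_prop = 113·2.5641e-05 + 3·2.22222 = 6.67 ms.

6.67 ms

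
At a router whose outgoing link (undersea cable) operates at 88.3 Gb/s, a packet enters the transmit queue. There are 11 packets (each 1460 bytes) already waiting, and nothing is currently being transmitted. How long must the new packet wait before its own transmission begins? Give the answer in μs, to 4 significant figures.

1.455 μs

Each queued packet: L/R = 11680/88300000000 = 0.132276 μs.
11 queued → 1.45504 μs.
Queuing delay = 1.455 μs.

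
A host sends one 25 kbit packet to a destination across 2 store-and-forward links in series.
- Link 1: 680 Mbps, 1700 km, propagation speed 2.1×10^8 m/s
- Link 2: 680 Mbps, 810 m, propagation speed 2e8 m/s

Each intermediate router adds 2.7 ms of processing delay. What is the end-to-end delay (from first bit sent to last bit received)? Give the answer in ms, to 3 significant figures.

10.9 ms

L = 25000 bits.
Transmission delay per hop = L/R = 25000/680000000 = 0.0367647 ms; 2 hops → 0.0735294 ms.
Propagation delays (d/s per hop): 8.09524, 0.00405 ms; sum = 8.09929 ms.
Processing at 1 router(s): 1 × 2.7 ms = 2.7 ms.
End-to-end = 10.9 ms.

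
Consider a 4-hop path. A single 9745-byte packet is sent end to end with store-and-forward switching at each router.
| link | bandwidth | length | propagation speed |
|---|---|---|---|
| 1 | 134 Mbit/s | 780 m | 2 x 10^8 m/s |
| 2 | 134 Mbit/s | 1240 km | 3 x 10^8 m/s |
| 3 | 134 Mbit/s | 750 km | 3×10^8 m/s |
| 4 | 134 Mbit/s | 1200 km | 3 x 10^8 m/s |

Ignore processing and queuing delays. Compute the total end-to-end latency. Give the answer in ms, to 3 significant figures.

13.0 ms

L = 9745 × 8 = 77960 bits.
Transmission delay per hop = L/R = 77960/134000000 = 0.581791 ms; 4 hops → 2.32716 ms.
Propagation delays (d/s per hop): 0.0039, 4.13333, 2.5, 4 ms; sum = 10.6372 ms.
End-to-end = 13.0 ms.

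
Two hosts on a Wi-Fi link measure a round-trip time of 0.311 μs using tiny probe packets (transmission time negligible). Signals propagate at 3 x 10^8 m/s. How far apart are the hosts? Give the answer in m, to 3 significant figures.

46.7 m

One-way propagation = RTT/2 = 0.1555 μs.
d = s × t = 300000000 × 1.555e-07 = 46.7 m.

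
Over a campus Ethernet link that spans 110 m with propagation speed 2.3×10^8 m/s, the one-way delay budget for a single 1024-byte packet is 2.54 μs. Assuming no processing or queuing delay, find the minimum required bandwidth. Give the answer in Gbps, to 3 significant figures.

L = 8192 bits.
Propagation delay = 110 / 2.3e+08 = 0.478261 μs.
Transmission budget = 2.54 − 0.478261 = 2.06174 μs.
R ≥ L / t_tx = 8192 bits / 2.06174e-06 s = 3.97 Gbps.

3.97 Gbps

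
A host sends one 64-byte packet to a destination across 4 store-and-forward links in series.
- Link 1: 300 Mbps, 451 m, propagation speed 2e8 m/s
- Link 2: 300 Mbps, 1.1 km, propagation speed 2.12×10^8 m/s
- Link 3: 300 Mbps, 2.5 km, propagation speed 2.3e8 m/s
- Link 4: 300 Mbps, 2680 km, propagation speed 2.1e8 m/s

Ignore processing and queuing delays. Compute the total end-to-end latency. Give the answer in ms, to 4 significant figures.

12.79 ms

L = 64 × 8 = 512 bits.
Transmission delay per hop = L/R = 512/300000000 = 0.00170667 ms; 4 hops → 0.00682667 ms.
Propagation delays (d/s per hop): 0.002255, 0.00518868, 0.0108696, 12.7619 ms; sum = 12.7802 ms.
End-to-end = 12.79 ms.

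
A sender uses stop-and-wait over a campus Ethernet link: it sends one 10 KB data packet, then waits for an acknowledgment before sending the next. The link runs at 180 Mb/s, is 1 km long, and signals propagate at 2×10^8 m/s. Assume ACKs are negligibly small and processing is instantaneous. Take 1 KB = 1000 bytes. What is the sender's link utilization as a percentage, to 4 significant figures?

t_tx = L/R = 80000/180000000 = 0.000444444 s.
t_prop = 1000/200000000 = 5e-06 s; RTT = 1e-05 s.
Cycle = t_tx + RTT = 0.000454444 s.
Utilization = t_tx / cycle = 0.000444444/0.000454444 = 97.80 %.

97.80 %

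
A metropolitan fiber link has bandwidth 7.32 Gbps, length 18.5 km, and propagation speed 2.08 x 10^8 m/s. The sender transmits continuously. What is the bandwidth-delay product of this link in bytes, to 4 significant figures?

Propagation delay = 18500 / 208000000 = 8.89423e-05 s.
BDP = R × t_prop = 7320000000 × 8.89423e-05 = 651058 bits.
In bytes: 651058/8 = 81380 bytes.

81380 bytes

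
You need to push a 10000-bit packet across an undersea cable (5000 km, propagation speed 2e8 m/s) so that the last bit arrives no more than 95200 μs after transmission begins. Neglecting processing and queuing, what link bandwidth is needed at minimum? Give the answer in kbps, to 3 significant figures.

142 kbps

Propagation delay = 5000000 / 200000000 = 25000 μs.
Transmission budget = 95200 − 25000 = 70200 μs.
R ≥ L / t_tx = 10000 bits / 0.0702 s = 142 kbps.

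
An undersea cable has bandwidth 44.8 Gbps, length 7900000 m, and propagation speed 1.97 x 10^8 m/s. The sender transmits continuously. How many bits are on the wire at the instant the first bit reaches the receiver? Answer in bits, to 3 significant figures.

Propagation delay = 7900000 / 197000000 = 0.0401015 s.
BDP = R × t_prop = 44800000000 × 0.0401015 = 1796550000 bits.

1800000000 bits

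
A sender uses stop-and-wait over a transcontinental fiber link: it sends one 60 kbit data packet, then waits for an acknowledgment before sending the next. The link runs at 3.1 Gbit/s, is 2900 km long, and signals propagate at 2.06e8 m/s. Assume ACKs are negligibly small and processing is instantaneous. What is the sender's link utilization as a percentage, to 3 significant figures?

t_tx = L/R = 60000/3100000000 = 1.93548e-05 s.
t_prop = 2900000/206000000 = 0.0140777 s; RTT = 0.0281553 s.
Cycle = t_tx + RTT = 0.0281747 s.
Utilization = t_tx / cycle = 1.93548e-05/0.0281747 = 0.0687 %.

0.0687 %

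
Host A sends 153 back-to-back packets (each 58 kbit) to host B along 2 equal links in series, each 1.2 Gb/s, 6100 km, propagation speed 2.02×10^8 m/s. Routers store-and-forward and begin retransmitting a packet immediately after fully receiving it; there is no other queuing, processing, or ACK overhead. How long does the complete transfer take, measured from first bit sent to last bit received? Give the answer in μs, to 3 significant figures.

67800 μs

Per-hop transmission t_tx = L/R = 58000/1200000000 = 48.3333 μs.
Per-hop propagation t_prop = 6100000/202000000 = 30198 μs.
Pipeline fill: first packet needs 2·t_tx to clear all hops; remaining 152 packets each add one t_tx.
Total = (2+153-1)·t_tx + 2·t_prop = 154·48.3333 + 2·30198 = 67800 μs.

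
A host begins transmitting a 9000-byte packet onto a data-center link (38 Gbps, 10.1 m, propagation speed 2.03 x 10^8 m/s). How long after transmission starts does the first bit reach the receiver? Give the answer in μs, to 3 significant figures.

0.0498 μs

First bit experiences only propagation delay: d/s = 10.1/2.03e+08 = 0.0498 μs.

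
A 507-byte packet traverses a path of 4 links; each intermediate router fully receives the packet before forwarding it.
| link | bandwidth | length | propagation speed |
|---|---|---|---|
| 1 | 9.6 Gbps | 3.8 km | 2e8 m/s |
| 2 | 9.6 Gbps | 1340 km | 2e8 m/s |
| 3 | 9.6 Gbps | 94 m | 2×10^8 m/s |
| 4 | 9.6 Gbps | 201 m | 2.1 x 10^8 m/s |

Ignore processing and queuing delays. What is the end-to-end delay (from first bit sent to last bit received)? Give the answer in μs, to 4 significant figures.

6722 μs

L = 507 × 8 = 4056 bits.
Transmission delay per hop = L/R = 4056/9600000000 = 0.4225 μs; 4 hops → 1.69 μs.
Propagation delays (d/s per hop): 19, 6700, 0.47, 0.957143 μs; sum = 6720.43 μs.
End-to-end = 6722 μs.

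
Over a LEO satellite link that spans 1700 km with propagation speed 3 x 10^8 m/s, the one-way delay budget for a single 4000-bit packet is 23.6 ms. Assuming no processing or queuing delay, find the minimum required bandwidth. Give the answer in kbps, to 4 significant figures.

Propagation delay = 1700000 / 300000000 = 5.66667 ms.
Transmission budget = 23.6 − 5.66667 = 17.9333 ms.
R ≥ L / t_tx = 4000 bits / 0.0179333 s = 223.0 kbps.

223.0 kbps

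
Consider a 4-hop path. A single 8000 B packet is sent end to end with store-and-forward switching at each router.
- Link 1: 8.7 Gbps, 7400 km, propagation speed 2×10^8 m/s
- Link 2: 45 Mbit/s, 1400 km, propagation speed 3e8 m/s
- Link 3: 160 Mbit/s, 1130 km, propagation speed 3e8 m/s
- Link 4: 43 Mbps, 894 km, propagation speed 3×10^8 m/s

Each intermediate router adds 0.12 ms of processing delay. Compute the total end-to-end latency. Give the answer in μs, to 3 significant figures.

L = 8000 × 8 = 64000 bits.
Transmission delays (L/R per hop): 7.35632, 1422.22, 400, 1488.37 μs; sum = 3317.95 μs.
Propagation delays (d/s per hop): 37000, 4666.67, 3766.67, 2980 μs; sum = 48413.3 μs.
Processing at 3 router(s): 3 × 0.12 ms = 360 μs.
End-to-end = 52100 μs.

52100 μs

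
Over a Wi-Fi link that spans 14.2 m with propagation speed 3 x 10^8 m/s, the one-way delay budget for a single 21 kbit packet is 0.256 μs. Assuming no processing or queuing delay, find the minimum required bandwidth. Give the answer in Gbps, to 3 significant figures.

101 Gbps

Propagation delay = 14.2 / 300000000 = 0.0473333 μs.
Transmission budget = 0.256 − 0.0473333 = 0.208667 μs.
R ≥ L / t_tx = 21000 bits / 2.08667e-07 s = 101 Gbps.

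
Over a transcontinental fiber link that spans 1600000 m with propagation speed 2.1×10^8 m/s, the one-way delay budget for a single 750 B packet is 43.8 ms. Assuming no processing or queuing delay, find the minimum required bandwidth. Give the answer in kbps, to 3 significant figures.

L = 6000 bits.
Propagation delay = 1600000 / 210000000 = 7.61905 ms.
Transmission budget = 43.8 − 7.61905 = 36.181 ms.
R ≥ L / t_tx = 6000 bits / 0.036181 s = 166 kbps.

166 kbps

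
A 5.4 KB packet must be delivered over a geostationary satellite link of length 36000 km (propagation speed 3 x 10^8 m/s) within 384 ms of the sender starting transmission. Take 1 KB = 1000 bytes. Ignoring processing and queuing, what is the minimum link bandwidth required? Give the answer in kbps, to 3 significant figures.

L = 43200 bits.
Propagation delay = 36000000 / 300000000 = 120 ms.
Transmission budget = 384 − 120 = 264 ms.
R ≥ L / t_tx = 43200 bits / 0.264 s = 164 kbps.

164 kbps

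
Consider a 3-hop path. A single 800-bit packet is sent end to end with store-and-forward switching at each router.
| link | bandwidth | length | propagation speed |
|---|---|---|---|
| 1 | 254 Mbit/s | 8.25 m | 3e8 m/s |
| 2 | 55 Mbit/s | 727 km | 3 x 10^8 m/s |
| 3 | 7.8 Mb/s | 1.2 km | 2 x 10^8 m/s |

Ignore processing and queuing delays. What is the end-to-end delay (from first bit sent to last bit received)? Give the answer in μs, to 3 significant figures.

2550 μs

Transmission delays (L/R per hop): 3.14961, 14.5455, 102.564 μs; sum = 120.259 μs.
Propagation delays (d/s per hop): 0.0275, 2423.33, 6 μs; sum = 2429.36 μs.
End-to-end = 2550 μs.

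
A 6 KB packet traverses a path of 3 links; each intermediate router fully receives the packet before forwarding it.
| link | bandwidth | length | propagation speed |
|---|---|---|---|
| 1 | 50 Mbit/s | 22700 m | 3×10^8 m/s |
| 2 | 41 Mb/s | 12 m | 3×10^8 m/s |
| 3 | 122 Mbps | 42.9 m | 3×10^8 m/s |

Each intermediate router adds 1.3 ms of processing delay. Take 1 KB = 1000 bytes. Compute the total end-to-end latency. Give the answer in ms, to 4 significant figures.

L = 48000 bits.
Transmission delays (L/R per hop): 0.96, 1.17073, 0.393443 ms; sum = 2.52417 ms.
Propagation delays (d/s per hop): 0.0756667, 4e-05, 0.000143 ms; sum = 0.0758497 ms.
Processing at 2 router(s): 2 × 1.3 ms = 2.6 ms.
End-to-end = 5.200 ms.

5.200 ms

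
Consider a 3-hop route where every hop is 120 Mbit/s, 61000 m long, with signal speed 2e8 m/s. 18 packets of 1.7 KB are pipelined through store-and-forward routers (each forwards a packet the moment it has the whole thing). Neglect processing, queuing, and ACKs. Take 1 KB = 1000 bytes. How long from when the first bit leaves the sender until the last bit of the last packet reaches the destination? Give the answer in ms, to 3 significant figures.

Per-hop transmission t_tx = L/R = 13600/120000000 = 0.113333 ms.
Per-hop propagation t_prop = 61000/200000000 = 0.305 ms.
Pipeline fill: first packet needs 3·t_tx to clear all hops; remaining 17 packets each add one t_tx.
Total = (3+18-1)·t_tx + 3·t_prop = 20·0.113333 + 3·0.305 = 3.18 ms.

3.18 ms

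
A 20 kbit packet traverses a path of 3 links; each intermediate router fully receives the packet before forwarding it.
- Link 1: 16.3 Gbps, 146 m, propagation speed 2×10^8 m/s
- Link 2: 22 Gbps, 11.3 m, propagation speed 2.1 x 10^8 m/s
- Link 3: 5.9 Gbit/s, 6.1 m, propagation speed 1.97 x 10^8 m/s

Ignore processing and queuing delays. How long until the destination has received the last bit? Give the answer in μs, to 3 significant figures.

6.34 μs

L = 20000 bits.
Transmission delays (L/R per hop): 1.22699, 0.909091, 3.38983 μs; sum = 5.52592 μs.
Propagation delays (d/s per hop): 0.73, 0.0538095, 0.0309645 μs; sum = 0.814774 μs.
End-to-end = 6.34 μs.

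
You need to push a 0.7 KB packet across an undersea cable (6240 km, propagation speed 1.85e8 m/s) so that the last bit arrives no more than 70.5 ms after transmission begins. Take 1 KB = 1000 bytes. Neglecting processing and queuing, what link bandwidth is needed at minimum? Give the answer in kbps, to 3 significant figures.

152 kbps

L = 5600 bits.
Propagation delay = 6240000 / 185000000 = 33.7297 ms.
Transmission budget = 70.5 − 33.7297 = 36.7703 ms.
R ≥ L / t_tx = 5600 bits / 0.0367703 s = 152 kbps.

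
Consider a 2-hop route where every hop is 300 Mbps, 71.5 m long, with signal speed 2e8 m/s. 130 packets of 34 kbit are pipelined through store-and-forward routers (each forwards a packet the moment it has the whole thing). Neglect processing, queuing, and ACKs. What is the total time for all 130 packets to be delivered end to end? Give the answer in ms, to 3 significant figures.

14.8 ms

Per-hop transmission t_tx = L/R = 34000/300000000 = 0.113333 ms.
Per-hop propagation t_prop = 71.5/200000000 = 0.0003575 ms.
Pipeline fill: first packet needs 2·t_tx to clear all hops; remaining 129 packets each add one t_tx.
Total = (2+130-1)·t_tx + 2·t_prop = 131·0.113333 + 2·0.0003575 = 14.8 ms.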